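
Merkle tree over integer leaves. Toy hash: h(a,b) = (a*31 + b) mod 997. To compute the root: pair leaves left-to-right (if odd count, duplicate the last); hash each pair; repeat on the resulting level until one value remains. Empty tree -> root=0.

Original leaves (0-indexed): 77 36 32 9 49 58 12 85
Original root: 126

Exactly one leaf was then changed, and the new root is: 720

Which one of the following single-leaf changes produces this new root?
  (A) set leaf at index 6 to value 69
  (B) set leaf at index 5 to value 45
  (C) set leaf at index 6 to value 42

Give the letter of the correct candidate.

Answer: B

Derivation:
Original leaves: [77, 36, 32, 9, 49, 58, 12, 85]
Target new root: 720
Try each candidate change and compute the resulting root:
Candidate A: set leaf[6] = 69 -> leaves = [77, 36, 32, 9, 49, 58, 69, 85]
  L0: [77, 36, 32, 9, 49, 58, 69, 85]
  L1: h(77,36)=(77*31+36)%997=429 h(32,9)=(32*31+9)%997=4 h(49,58)=(49*31+58)%997=580 h(69,85)=(69*31+85)%997=230 -> [429, 4, 580, 230]
  L2: h(429,4)=(429*31+4)%997=342 h(580,230)=(580*31+230)%997=264 -> [342, 264]
  L3: h(342,264)=(342*31+264)%997=896 -> [896]
  root = 896 != target 720
Candidate B: set leaf[5] = 45 -> leaves = [77, 36, 32, 9, 49, 45, 12, 85]
  L0: [77, 36, 32, 9, 49, 45, 12, 85]
  L1: h(77,36)=(77*31+36)%997=429 h(32,9)=(32*31+9)%997=4 h(49,45)=(49*31+45)%997=567 h(12,85)=(12*31+85)%997=457 -> [429, 4, 567, 457]
  L2: h(429,4)=(429*31+4)%997=342 h(567,457)=(567*31+457)%997=88 -> [342, 88]
  L3: h(342,88)=(342*31+88)%997=720 -> [720]
  root = 720 == target 720  ** MATCH **
Candidate C: set leaf[6] = 42 -> leaves = [77, 36, 32, 9, 49, 58, 42, 85]
  L0: [77, 36, 32, 9, 49, 58, 42, 85]
  L1: h(77,36)=(77*31+36)%997=429 h(32,9)=(32*31+9)%997=4 h(49,58)=(49*31+58)%997=580 h(42,85)=(42*31+85)%997=390 -> [429, 4, 580, 390]
  L2: h(429,4)=(429*31+4)%997=342 h(580,390)=(580*31+390)%997=424 -> [342, 424]
  L3: h(342,424)=(342*31+424)%997=59 -> [59]
  root = 59 != target 720
Candidate B produces the target root.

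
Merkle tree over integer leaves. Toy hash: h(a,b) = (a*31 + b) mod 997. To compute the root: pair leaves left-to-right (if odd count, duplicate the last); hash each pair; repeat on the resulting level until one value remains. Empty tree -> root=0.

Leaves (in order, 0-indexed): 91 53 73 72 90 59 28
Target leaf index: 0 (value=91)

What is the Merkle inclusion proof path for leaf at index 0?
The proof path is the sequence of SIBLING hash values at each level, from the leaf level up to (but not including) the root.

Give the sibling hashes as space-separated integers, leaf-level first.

L0 (leaves): [91, 53, 73, 72, 90, 59, 28], target index=0
L1: h(91,53)=(91*31+53)%997=880 [pair 0] h(73,72)=(73*31+72)%997=341 [pair 1] h(90,59)=(90*31+59)%997=855 [pair 2] h(28,28)=(28*31+28)%997=896 [pair 3] -> [880, 341, 855, 896]
  Sibling for proof at L0: 53
L2: h(880,341)=(880*31+341)%997=702 [pair 0] h(855,896)=(855*31+896)%997=482 [pair 1] -> [702, 482]
  Sibling for proof at L1: 341
L3: h(702,482)=(702*31+482)%997=310 [pair 0] -> [310]
  Sibling for proof at L2: 482
Root: 310
Proof path (sibling hashes from leaf to root): [53, 341, 482]

Answer: 53 341 482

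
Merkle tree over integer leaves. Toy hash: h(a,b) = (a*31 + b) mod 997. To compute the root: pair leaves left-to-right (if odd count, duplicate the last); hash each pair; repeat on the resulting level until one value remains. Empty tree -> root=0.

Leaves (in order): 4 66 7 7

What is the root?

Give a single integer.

L0: [4, 66, 7, 7]
L1: h(4,66)=(4*31+66)%997=190 h(7,7)=(7*31+7)%997=224 -> [190, 224]
L2: h(190,224)=(190*31+224)%997=132 -> [132]

Answer: 132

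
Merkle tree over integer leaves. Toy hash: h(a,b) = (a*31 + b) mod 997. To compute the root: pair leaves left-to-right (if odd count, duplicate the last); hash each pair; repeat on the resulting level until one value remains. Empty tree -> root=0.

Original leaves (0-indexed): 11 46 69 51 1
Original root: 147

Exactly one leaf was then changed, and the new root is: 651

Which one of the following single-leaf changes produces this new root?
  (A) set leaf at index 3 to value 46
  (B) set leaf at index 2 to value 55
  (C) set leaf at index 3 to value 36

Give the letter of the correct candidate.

Original leaves: [11, 46, 69, 51, 1]
Target new root: 651
Try each candidate change and compute the resulting root:
Candidate A: set leaf[3] = 46 -> leaves = [11, 46, 69, 46, 1]
  L0: [11, 46, 69, 46, 1]
  L1: h(11,46)=(11*31+46)%997=387 h(69,46)=(69*31+46)%997=191 h(1,1)=(1*31+1)%997=32 -> [387, 191, 32]
  L2: h(387,191)=(387*31+191)%997=224 h(32,32)=(32*31+32)%997=27 -> [224, 27]
  L3: h(224,27)=(224*31+27)%997=989 -> [989]
  root = 989 != target 651
Candidate B: set leaf[2] = 55 -> leaves = [11, 46, 55, 51, 1]
  L0: [11, 46, 55, 51, 1]
  L1: h(11,46)=(11*31+46)%997=387 h(55,51)=(55*31+51)%997=759 h(1,1)=(1*31+1)%997=32 -> [387, 759, 32]
  L2: h(387,759)=(387*31+759)%997=792 h(32,32)=(32*31+32)%997=27 -> [792, 27]
  L3: h(792,27)=(792*31+27)%997=651 -> [651]
  root = 651 == target 651  ** MATCH **
Candidate C: set leaf[3] = 36 -> leaves = [11, 46, 69, 36, 1]
  L0: [11, 46, 69, 36, 1]
  L1: h(11,46)=(11*31+46)%997=387 h(69,36)=(69*31+36)%997=181 h(1,1)=(1*31+1)%997=32 -> [387, 181, 32]
  L2: h(387,181)=(387*31+181)%997=214 h(32,32)=(32*31+32)%997=27 -> [214, 27]
  L3: h(214,27)=(214*31+27)%997=679 -> [679]
  root = 679 != target 651
Candidate B produces the target root.

Answer: B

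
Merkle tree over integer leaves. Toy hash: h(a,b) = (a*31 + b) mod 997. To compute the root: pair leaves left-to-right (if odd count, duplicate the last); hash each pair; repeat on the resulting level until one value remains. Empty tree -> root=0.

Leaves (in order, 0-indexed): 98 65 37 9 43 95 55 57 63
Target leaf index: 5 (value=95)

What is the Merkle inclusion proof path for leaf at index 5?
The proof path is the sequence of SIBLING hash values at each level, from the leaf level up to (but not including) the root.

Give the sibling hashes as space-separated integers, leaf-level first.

Answer: 43 765 640 594

Derivation:
L0 (leaves): [98, 65, 37, 9, 43, 95, 55, 57, 63], target index=5
L1: h(98,65)=(98*31+65)%997=112 [pair 0] h(37,9)=(37*31+9)%997=159 [pair 1] h(43,95)=(43*31+95)%997=431 [pair 2] h(55,57)=(55*31+57)%997=765 [pair 3] h(63,63)=(63*31+63)%997=22 [pair 4] -> [112, 159, 431, 765, 22]
  Sibling for proof at L0: 43
L2: h(112,159)=(112*31+159)%997=640 [pair 0] h(431,765)=(431*31+765)%997=168 [pair 1] h(22,22)=(22*31+22)%997=704 [pair 2] -> [640, 168, 704]
  Sibling for proof at L1: 765
L3: h(640,168)=(640*31+168)%997=68 [pair 0] h(704,704)=(704*31+704)%997=594 [pair 1] -> [68, 594]
  Sibling for proof at L2: 640
L4: h(68,594)=(68*31+594)%997=708 [pair 0] -> [708]
  Sibling for proof at L3: 594
Root: 708
Proof path (sibling hashes from leaf to root): [43, 765, 640, 594]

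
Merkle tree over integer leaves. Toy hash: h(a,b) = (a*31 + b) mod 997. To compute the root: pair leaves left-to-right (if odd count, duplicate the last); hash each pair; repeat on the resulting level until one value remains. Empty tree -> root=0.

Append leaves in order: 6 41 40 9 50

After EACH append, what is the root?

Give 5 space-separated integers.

Answer: 6 227 341 310 990

Derivation:
After append 6 (leaves=[6]):
  L0: [6]
  root=6
After append 41 (leaves=[6, 41]):
  L0: [6, 41]
  L1: h(6,41)=(6*31+41)%997=227 -> [227]
  root=227
After append 40 (leaves=[6, 41, 40]):
  L0: [6, 41, 40]
  L1: h(6,41)=(6*31+41)%997=227 h(40,40)=(40*31+40)%997=283 -> [227, 283]
  L2: h(227,283)=(227*31+283)%997=341 -> [341]
  root=341
After append 9 (leaves=[6, 41, 40, 9]):
  L0: [6, 41, 40, 9]
  L1: h(6,41)=(6*31+41)%997=227 h(40,9)=(40*31+9)%997=252 -> [227, 252]
  L2: h(227,252)=(227*31+252)%997=310 -> [310]
  root=310
After append 50 (leaves=[6, 41, 40, 9, 50]):
  L0: [6, 41, 40, 9, 50]
  L1: h(6,41)=(6*31+41)%997=227 h(40,9)=(40*31+9)%997=252 h(50,50)=(50*31+50)%997=603 -> [227, 252, 603]
  L2: h(227,252)=(227*31+252)%997=310 h(603,603)=(603*31+603)%997=353 -> [310, 353]
  L3: h(310,353)=(310*31+353)%997=990 -> [990]
  root=990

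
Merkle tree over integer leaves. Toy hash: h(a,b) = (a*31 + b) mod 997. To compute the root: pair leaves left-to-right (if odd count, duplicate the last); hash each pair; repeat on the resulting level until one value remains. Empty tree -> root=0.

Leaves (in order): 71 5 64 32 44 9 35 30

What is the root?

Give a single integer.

L0: [71, 5, 64, 32, 44, 9, 35, 30]
L1: h(71,5)=(71*31+5)%997=212 h(64,32)=(64*31+32)%997=22 h(44,9)=(44*31+9)%997=376 h(35,30)=(35*31+30)%997=118 -> [212, 22, 376, 118]
L2: h(212,22)=(212*31+22)%997=612 h(376,118)=(376*31+118)%997=807 -> [612, 807]
L3: h(612,807)=(612*31+807)%997=836 -> [836]

Answer: 836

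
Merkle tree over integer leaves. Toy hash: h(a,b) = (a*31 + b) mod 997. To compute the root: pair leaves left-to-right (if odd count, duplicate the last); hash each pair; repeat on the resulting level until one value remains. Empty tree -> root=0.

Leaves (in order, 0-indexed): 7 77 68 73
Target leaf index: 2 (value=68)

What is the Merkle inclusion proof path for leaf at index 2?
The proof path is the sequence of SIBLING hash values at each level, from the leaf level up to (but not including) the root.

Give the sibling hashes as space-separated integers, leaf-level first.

Answer: 73 294

Derivation:
L0 (leaves): [7, 77, 68, 73], target index=2
L1: h(7,77)=(7*31+77)%997=294 [pair 0] h(68,73)=(68*31+73)%997=187 [pair 1] -> [294, 187]
  Sibling for proof at L0: 73
L2: h(294,187)=(294*31+187)%997=328 [pair 0] -> [328]
  Sibling for proof at L1: 294
Root: 328
Proof path (sibling hashes from leaf to root): [73, 294]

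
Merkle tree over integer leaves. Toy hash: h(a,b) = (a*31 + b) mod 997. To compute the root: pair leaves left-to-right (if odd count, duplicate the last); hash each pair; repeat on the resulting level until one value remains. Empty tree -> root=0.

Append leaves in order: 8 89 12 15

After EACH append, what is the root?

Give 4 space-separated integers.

Answer: 8 337 861 864

Derivation:
After append 8 (leaves=[8]):
  L0: [8]
  root=8
After append 89 (leaves=[8, 89]):
  L0: [8, 89]
  L1: h(8,89)=(8*31+89)%997=337 -> [337]
  root=337
After append 12 (leaves=[8, 89, 12]):
  L0: [8, 89, 12]
  L1: h(8,89)=(8*31+89)%997=337 h(12,12)=(12*31+12)%997=384 -> [337, 384]
  L2: h(337,384)=(337*31+384)%997=861 -> [861]
  root=861
After append 15 (leaves=[8, 89, 12, 15]):
  L0: [8, 89, 12, 15]
  L1: h(8,89)=(8*31+89)%997=337 h(12,15)=(12*31+15)%997=387 -> [337, 387]
  L2: h(337,387)=(337*31+387)%997=864 -> [864]
  root=864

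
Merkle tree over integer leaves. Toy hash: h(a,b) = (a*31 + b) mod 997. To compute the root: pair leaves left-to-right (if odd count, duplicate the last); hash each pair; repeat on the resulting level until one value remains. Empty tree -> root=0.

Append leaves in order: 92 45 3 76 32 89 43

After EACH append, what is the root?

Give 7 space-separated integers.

Answer: 92 903 173 246 514 344 639

Derivation:
After append 92 (leaves=[92]):
  L0: [92]
  root=92
After append 45 (leaves=[92, 45]):
  L0: [92, 45]
  L1: h(92,45)=(92*31+45)%997=903 -> [903]
  root=903
After append 3 (leaves=[92, 45, 3]):
  L0: [92, 45, 3]
  L1: h(92,45)=(92*31+45)%997=903 h(3,3)=(3*31+3)%997=96 -> [903, 96]
  L2: h(903,96)=(903*31+96)%997=173 -> [173]
  root=173
After append 76 (leaves=[92, 45, 3, 76]):
  L0: [92, 45, 3, 76]
  L1: h(92,45)=(92*31+45)%997=903 h(3,76)=(3*31+76)%997=169 -> [903, 169]
  L2: h(903,169)=(903*31+169)%997=246 -> [246]
  root=246
After append 32 (leaves=[92, 45, 3, 76, 32]):
  L0: [92, 45, 3, 76, 32]
  L1: h(92,45)=(92*31+45)%997=903 h(3,76)=(3*31+76)%997=169 h(32,32)=(32*31+32)%997=27 -> [903, 169, 27]
  L2: h(903,169)=(903*31+169)%997=246 h(27,27)=(27*31+27)%997=864 -> [246, 864]
  L3: h(246,864)=(246*31+864)%997=514 -> [514]
  root=514
After append 89 (leaves=[92, 45, 3, 76, 32, 89]):
  L0: [92, 45, 3, 76, 32, 89]
  L1: h(92,45)=(92*31+45)%997=903 h(3,76)=(3*31+76)%997=169 h(32,89)=(32*31+89)%997=84 -> [903, 169, 84]
  L2: h(903,169)=(903*31+169)%997=246 h(84,84)=(84*31+84)%997=694 -> [246, 694]
  L3: h(246,694)=(246*31+694)%997=344 -> [344]
  root=344
After append 43 (leaves=[92, 45, 3, 76, 32, 89, 43]):
  L0: [92, 45, 3, 76, 32, 89, 43]
  L1: h(92,45)=(92*31+45)%997=903 h(3,76)=(3*31+76)%997=169 h(32,89)=(32*31+89)%997=84 h(43,43)=(43*31+43)%997=379 -> [903, 169, 84, 379]
  L2: h(903,169)=(903*31+169)%997=246 h(84,379)=(84*31+379)%997=989 -> [246, 989]
  L3: h(246,989)=(246*31+989)%997=639 -> [639]
  root=639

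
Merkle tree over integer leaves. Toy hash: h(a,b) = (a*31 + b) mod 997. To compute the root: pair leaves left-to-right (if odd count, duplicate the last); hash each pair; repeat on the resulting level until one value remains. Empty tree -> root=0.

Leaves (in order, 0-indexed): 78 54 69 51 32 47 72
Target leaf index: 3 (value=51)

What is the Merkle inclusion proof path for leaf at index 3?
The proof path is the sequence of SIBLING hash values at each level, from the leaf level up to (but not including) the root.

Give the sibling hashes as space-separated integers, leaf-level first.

L0 (leaves): [78, 54, 69, 51, 32, 47, 72], target index=3
L1: h(78,54)=(78*31+54)%997=478 [pair 0] h(69,51)=(69*31+51)%997=196 [pair 1] h(32,47)=(32*31+47)%997=42 [pair 2] h(72,72)=(72*31+72)%997=310 [pair 3] -> [478, 196, 42, 310]
  Sibling for proof at L0: 69
L2: h(478,196)=(478*31+196)%997=59 [pair 0] h(42,310)=(42*31+310)%997=615 [pair 1] -> [59, 615]
  Sibling for proof at L1: 478
L3: h(59,615)=(59*31+615)%997=450 [pair 0] -> [450]
  Sibling for proof at L2: 615
Root: 450
Proof path (sibling hashes from leaf to root): [69, 478, 615]

Answer: 69 478 615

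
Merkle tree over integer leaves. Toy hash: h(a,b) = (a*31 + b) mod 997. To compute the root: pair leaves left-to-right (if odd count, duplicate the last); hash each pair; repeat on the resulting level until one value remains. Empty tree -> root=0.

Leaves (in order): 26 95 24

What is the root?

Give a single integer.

L0: [26, 95, 24]
L1: h(26,95)=(26*31+95)%997=901 h(24,24)=(24*31+24)%997=768 -> [901, 768]
L2: h(901,768)=(901*31+768)%997=783 -> [783]

Answer: 783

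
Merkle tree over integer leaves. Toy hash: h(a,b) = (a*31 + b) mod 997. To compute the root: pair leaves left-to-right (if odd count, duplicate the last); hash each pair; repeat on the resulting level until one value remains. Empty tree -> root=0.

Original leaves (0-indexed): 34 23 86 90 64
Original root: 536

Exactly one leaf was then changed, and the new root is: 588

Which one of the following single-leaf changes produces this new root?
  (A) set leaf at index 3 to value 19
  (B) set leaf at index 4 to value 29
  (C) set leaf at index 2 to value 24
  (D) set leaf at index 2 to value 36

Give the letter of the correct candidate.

Answer: B

Derivation:
Original leaves: [34, 23, 86, 90, 64]
Target new root: 588
Try each candidate change and compute the resulting root:
Candidate A: set leaf[3] = 19 -> leaves = [34, 23, 86, 19, 64]
  L0: [34, 23, 86, 19, 64]
  L1: h(34,23)=(34*31+23)%997=80 h(86,19)=(86*31+19)%997=691 h(64,64)=(64*31+64)%997=54 -> [80, 691, 54]
  L2: h(80,691)=(80*31+691)%997=180 h(54,54)=(54*31+54)%997=731 -> [180, 731]
  L3: h(180,731)=(180*31+731)%997=329 -> [329]
  root = 329 != target 588
Candidate B: set leaf[4] = 29 -> leaves = [34, 23, 86, 90, 29]
  L0: [34, 23, 86, 90, 29]
  L1: h(34,23)=(34*31+23)%997=80 h(86,90)=(86*31+90)%997=762 h(29,29)=(29*31+29)%997=928 -> [80, 762, 928]
  L2: h(80,762)=(80*31+762)%997=251 h(928,928)=(928*31+928)%997=783 -> [251, 783]
  L3: h(251,783)=(251*31+783)%997=588 -> [588]
  root = 588 == target 588  ** MATCH **
Candidate C: set leaf[2] = 24 -> leaves = [34, 23, 24, 90, 64]
  L0: [34, 23, 24, 90, 64]
  L1: h(34,23)=(34*31+23)%997=80 h(24,90)=(24*31+90)%997=834 h(64,64)=(64*31+64)%997=54 -> [80, 834, 54]
  L2: h(80,834)=(80*31+834)%997=323 h(54,54)=(54*31+54)%997=731 -> [323, 731]
  L3: h(323,731)=(323*31+731)%997=774 -> [774]
  root = 774 != target 588
Candidate D: set leaf[2] = 36 -> leaves = [34, 23, 36, 90, 64]
  L0: [34, 23, 36, 90, 64]
  L1: h(34,23)=(34*31+23)%997=80 h(36,90)=(36*31+90)%997=209 h(64,64)=(64*31+64)%997=54 -> [80, 209, 54]
  L2: h(80,209)=(80*31+209)%997=695 h(54,54)=(54*31+54)%997=731 -> [695, 731]
  L3: h(695,731)=(695*31+731)%997=342 -> [342]
  root = 342 != target 588
Candidate B produces the target root.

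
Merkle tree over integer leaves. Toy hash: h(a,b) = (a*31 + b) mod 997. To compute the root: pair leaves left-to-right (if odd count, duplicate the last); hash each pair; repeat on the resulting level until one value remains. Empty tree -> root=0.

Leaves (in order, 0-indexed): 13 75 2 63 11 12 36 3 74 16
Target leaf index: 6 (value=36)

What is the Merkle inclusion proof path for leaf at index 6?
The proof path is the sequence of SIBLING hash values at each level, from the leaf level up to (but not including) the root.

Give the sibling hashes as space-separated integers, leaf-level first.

L0 (leaves): [13, 75, 2, 63, 11, 12, 36, 3, 74, 16], target index=6
L1: h(13,75)=(13*31+75)%997=478 [pair 0] h(2,63)=(2*31+63)%997=125 [pair 1] h(11,12)=(11*31+12)%997=353 [pair 2] h(36,3)=(36*31+3)%997=122 [pair 3] h(74,16)=(74*31+16)%997=316 [pair 4] -> [478, 125, 353, 122, 316]
  Sibling for proof at L0: 3
L2: h(478,125)=(478*31+125)%997=985 [pair 0] h(353,122)=(353*31+122)%997=98 [pair 1] h(316,316)=(316*31+316)%997=142 [pair 2] -> [985, 98, 142]
  Sibling for proof at L1: 353
L3: h(985,98)=(985*31+98)%997=723 [pair 0] h(142,142)=(142*31+142)%997=556 [pair 1] -> [723, 556]
  Sibling for proof at L2: 985
L4: h(723,556)=(723*31+556)%997=38 [pair 0] -> [38]
  Sibling for proof at L3: 556
Root: 38
Proof path (sibling hashes from leaf to root): [3, 353, 985, 556]

Answer: 3 353 985 556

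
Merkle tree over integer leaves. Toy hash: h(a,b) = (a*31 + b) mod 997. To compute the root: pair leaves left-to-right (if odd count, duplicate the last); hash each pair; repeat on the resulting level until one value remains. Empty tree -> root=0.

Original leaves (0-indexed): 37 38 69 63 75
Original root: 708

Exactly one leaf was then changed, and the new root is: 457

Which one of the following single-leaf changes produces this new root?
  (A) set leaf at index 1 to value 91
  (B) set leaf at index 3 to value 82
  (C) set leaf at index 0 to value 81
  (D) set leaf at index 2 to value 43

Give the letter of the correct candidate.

Answer: C

Derivation:
Original leaves: [37, 38, 69, 63, 75]
Target new root: 457
Try each candidate change and compute the resulting root:
Candidate A: set leaf[1] = 91 -> leaves = [37, 91, 69, 63, 75]
  L0: [37, 91, 69, 63, 75]
  L1: h(37,91)=(37*31+91)%997=241 h(69,63)=(69*31+63)%997=208 h(75,75)=(75*31+75)%997=406 -> [241, 208, 406]
  L2: h(241,208)=(241*31+208)%997=700 h(406,406)=(406*31+406)%997=31 -> [700, 31]
  L3: h(700,31)=(700*31+31)%997=794 -> [794]
  root = 794 != target 457
Candidate B: set leaf[3] = 82 -> leaves = [37, 38, 69, 82, 75]
  L0: [37, 38, 69, 82, 75]
  L1: h(37,38)=(37*31+38)%997=188 h(69,82)=(69*31+82)%997=227 h(75,75)=(75*31+75)%997=406 -> [188, 227, 406]
  L2: h(188,227)=(188*31+227)%997=73 h(406,406)=(406*31+406)%997=31 -> [73, 31]
  L3: h(73,31)=(73*31+31)%997=300 -> [300]
  root = 300 != target 457
Candidate C: set leaf[0] = 81 -> leaves = [81, 38, 69, 63, 75]
  L0: [81, 38, 69, 63, 75]
  L1: h(81,38)=(81*31+38)%997=555 h(69,63)=(69*31+63)%997=208 h(75,75)=(75*31+75)%997=406 -> [555, 208, 406]
  L2: h(555,208)=(555*31+208)%997=464 h(406,406)=(406*31+406)%997=31 -> [464, 31]
  L3: h(464,31)=(464*31+31)%997=457 -> [457]
  root = 457 == target 457  ** MATCH **
Candidate D: set leaf[2] = 43 -> leaves = [37, 38, 43, 63, 75]
  L0: [37, 38, 43, 63, 75]
  L1: h(37,38)=(37*31+38)%997=188 h(43,63)=(43*31+63)%997=399 h(75,75)=(75*31+75)%997=406 -> [188, 399, 406]
  L2: h(188,399)=(188*31+399)%997=245 h(406,406)=(406*31+406)%997=31 -> [245, 31]
  L3: h(245,31)=(245*31+31)%997=647 -> [647]
  root = 647 != target 457
Candidate C produces the target root.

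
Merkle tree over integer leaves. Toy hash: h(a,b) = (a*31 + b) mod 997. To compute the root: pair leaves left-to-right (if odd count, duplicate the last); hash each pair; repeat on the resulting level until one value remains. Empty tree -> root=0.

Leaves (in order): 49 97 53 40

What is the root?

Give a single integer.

L0: [49, 97, 53, 40]
L1: h(49,97)=(49*31+97)%997=619 h(53,40)=(53*31+40)%997=686 -> [619, 686]
L2: h(619,686)=(619*31+686)%997=932 -> [932]

Answer: 932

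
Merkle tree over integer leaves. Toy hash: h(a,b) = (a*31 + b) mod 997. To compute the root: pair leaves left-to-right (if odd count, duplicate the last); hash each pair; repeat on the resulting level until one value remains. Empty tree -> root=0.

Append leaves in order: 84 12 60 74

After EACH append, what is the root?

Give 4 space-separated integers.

After append 84 (leaves=[84]):
  L0: [84]
  root=84
After append 12 (leaves=[84, 12]):
  L0: [84, 12]
  L1: h(84,12)=(84*31+12)%997=622 -> [622]
  root=622
After append 60 (leaves=[84, 12, 60]):
  L0: [84, 12, 60]
  L1: h(84,12)=(84*31+12)%997=622 h(60,60)=(60*31+60)%997=923 -> [622, 923]
  L2: h(622,923)=(622*31+923)%997=265 -> [265]
  root=265
After append 74 (leaves=[84, 12, 60, 74]):
  L0: [84, 12, 60, 74]
  L1: h(84,12)=(84*31+12)%997=622 h(60,74)=(60*31+74)%997=937 -> [622, 937]
  L2: h(622,937)=(622*31+937)%997=279 -> [279]
  root=279

Answer: 84 622 265 279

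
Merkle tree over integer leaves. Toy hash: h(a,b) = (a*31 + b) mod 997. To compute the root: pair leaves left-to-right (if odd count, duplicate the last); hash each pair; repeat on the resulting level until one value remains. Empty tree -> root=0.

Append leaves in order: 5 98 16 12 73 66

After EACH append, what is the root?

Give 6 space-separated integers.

Answer: 5 253 379 375 635 411

Derivation:
After append 5 (leaves=[5]):
  L0: [5]
  root=5
After append 98 (leaves=[5, 98]):
  L0: [5, 98]
  L1: h(5,98)=(5*31+98)%997=253 -> [253]
  root=253
After append 16 (leaves=[5, 98, 16]):
  L0: [5, 98, 16]
  L1: h(5,98)=(5*31+98)%997=253 h(16,16)=(16*31+16)%997=512 -> [253, 512]
  L2: h(253,512)=(253*31+512)%997=379 -> [379]
  root=379
After append 12 (leaves=[5, 98, 16, 12]):
  L0: [5, 98, 16, 12]
  L1: h(5,98)=(5*31+98)%997=253 h(16,12)=(16*31+12)%997=508 -> [253, 508]
  L2: h(253,508)=(253*31+508)%997=375 -> [375]
  root=375
After append 73 (leaves=[5, 98, 16, 12, 73]):
  L0: [5, 98, 16, 12, 73]
  L1: h(5,98)=(5*31+98)%997=253 h(16,12)=(16*31+12)%997=508 h(73,73)=(73*31+73)%997=342 -> [253, 508, 342]
  L2: h(253,508)=(253*31+508)%997=375 h(342,342)=(342*31+342)%997=974 -> [375, 974]
  L3: h(375,974)=(375*31+974)%997=635 -> [635]
  root=635
After append 66 (leaves=[5, 98, 16, 12, 73, 66]):
  L0: [5, 98, 16, 12, 73, 66]
  L1: h(5,98)=(5*31+98)%997=253 h(16,12)=(16*31+12)%997=508 h(73,66)=(73*31+66)%997=335 -> [253, 508, 335]
  L2: h(253,508)=(253*31+508)%997=375 h(335,335)=(335*31+335)%997=750 -> [375, 750]
  L3: h(375,750)=(375*31+750)%997=411 -> [411]
  root=411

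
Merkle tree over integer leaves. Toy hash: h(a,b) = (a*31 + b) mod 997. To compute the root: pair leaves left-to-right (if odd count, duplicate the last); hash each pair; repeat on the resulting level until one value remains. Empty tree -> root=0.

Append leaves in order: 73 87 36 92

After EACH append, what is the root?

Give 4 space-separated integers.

After append 73 (leaves=[73]):
  L0: [73]
  root=73
After append 87 (leaves=[73, 87]):
  L0: [73, 87]
  L1: h(73,87)=(73*31+87)%997=356 -> [356]
  root=356
After append 36 (leaves=[73, 87, 36]):
  L0: [73, 87, 36]
  L1: h(73,87)=(73*31+87)%997=356 h(36,36)=(36*31+36)%997=155 -> [356, 155]
  L2: h(356,155)=(356*31+155)%997=224 -> [224]
  root=224
After append 92 (leaves=[73, 87, 36, 92]):
  L0: [73, 87, 36, 92]
  L1: h(73,87)=(73*31+87)%997=356 h(36,92)=(36*31+92)%997=211 -> [356, 211]
  L2: h(356,211)=(356*31+211)%997=280 -> [280]
  root=280

Answer: 73 356 224 280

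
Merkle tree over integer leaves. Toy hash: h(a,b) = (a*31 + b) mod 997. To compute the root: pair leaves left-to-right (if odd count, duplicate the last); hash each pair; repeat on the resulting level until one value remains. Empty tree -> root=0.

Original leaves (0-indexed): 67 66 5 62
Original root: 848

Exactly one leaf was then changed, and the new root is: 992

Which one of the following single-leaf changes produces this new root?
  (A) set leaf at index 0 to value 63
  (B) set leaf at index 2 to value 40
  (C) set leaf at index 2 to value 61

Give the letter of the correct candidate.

Original leaves: [67, 66, 5, 62]
Target new root: 992
Try each candidate change and compute the resulting root:
Candidate A: set leaf[0] = 63 -> leaves = [63, 66, 5, 62]
  L0: [63, 66, 5, 62]
  L1: h(63,66)=(63*31+66)%997=25 h(5,62)=(5*31+62)%997=217 -> [25, 217]
  L2: h(25,217)=(25*31+217)%997=992 -> [992]
  root = 992 == target 992  ** MATCH **
Candidate B: set leaf[2] = 40 -> leaves = [67, 66, 40, 62]
  L0: [67, 66, 40, 62]
  L1: h(67,66)=(67*31+66)%997=149 h(40,62)=(40*31+62)%997=305 -> [149, 305]
  L2: h(149,305)=(149*31+305)%997=936 -> [936]
  root = 936 != target 992
Candidate C: set leaf[2] = 61 -> leaves = [67, 66, 61, 62]
  L0: [67, 66, 61, 62]
  L1: h(67,66)=(67*31+66)%997=149 h(61,62)=(61*31+62)%997=956 -> [149, 956]
  L2: h(149,956)=(149*31+956)%997=590 -> [590]
  root = 590 != target 992
Candidate A produces the target root.

Answer: A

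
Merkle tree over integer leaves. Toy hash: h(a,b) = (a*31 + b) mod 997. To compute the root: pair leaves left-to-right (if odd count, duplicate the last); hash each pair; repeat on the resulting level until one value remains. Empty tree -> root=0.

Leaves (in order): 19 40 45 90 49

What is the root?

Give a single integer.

Answer: 786

Derivation:
L0: [19, 40, 45, 90, 49]
L1: h(19,40)=(19*31+40)%997=629 h(45,90)=(45*31+90)%997=488 h(49,49)=(49*31+49)%997=571 -> [629, 488, 571]
L2: h(629,488)=(629*31+488)%997=47 h(571,571)=(571*31+571)%997=326 -> [47, 326]
L3: h(47,326)=(47*31+326)%997=786 -> [786]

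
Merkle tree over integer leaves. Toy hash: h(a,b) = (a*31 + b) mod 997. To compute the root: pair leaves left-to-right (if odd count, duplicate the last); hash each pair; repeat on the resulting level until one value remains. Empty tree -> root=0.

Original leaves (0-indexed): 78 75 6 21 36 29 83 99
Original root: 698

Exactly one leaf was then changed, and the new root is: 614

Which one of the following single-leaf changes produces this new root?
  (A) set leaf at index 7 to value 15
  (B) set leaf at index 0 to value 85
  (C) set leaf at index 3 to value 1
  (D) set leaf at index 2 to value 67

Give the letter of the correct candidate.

Answer: A

Derivation:
Original leaves: [78, 75, 6, 21, 36, 29, 83, 99]
Target new root: 614
Try each candidate change and compute the resulting root:
Candidate A: set leaf[7] = 15 -> leaves = [78, 75, 6, 21, 36, 29, 83, 15]
  L0: [78, 75, 6, 21, 36, 29, 83, 15]
  L1: h(78,75)=(78*31+75)%997=499 h(6,21)=(6*31+21)%997=207 h(36,29)=(36*31+29)%997=148 h(83,15)=(83*31+15)%997=594 -> [499, 207, 148, 594]
  L2: h(499,207)=(499*31+207)%997=721 h(148,594)=(148*31+594)%997=197 -> [721, 197]
  L3: h(721,197)=(721*31+197)%997=614 -> [614]
  root = 614 == target 614  ** MATCH **
Candidate B: set leaf[0] = 85 -> leaves = [85, 75, 6, 21, 36, 29, 83, 99]
  L0: [85, 75, 6, 21, 36, 29, 83, 99]
  L1: h(85,75)=(85*31+75)%997=716 h(6,21)=(6*31+21)%997=207 h(36,29)=(36*31+29)%997=148 h(83,99)=(83*31+99)%997=678 -> [716, 207, 148, 678]
  L2: h(716,207)=(716*31+207)%997=469 h(148,678)=(148*31+678)%997=281 -> [469, 281]
  L3: h(469,281)=(469*31+281)%997=862 -> [862]
  root = 862 != target 614
Candidate C: set leaf[3] = 1 -> leaves = [78, 75, 6, 1, 36, 29, 83, 99]
  L0: [78, 75, 6, 1, 36, 29, 83, 99]
  L1: h(78,75)=(78*31+75)%997=499 h(6,1)=(6*31+1)%997=187 h(36,29)=(36*31+29)%997=148 h(83,99)=(83*31+99)%997=678 -> [499, 187, 148, 678]
  L2: h(499,187)=(499*31+187)%997=701 h(148,678)=(148*31+678)%997=281 -> [701, 281]
  L3: h(701,281)=(701*31+281)%997=78 -> [78]
  root = 78 != target 614
Candidate D: set leaf[2] = 67 -> leaves = [78, 75, 67, 21, 36, 29, 83, 99]
  L0: [78, 75, 67, 21, 36, 29, 83, 99]
  L1: h(78,75)=(78*31+75)%997=499 h(67,21)=(67*31+21)%997=104 h(36,29)=(36*31+29)%997=148 h(83,99)=(83*31+99)%997=678 -> [499, 104, 148, 678]
  L2: h(499,104)=(499*31+104)%997=618 h(148,678)=(148*31+678)%997=281 -> [618, 281]
  L3: h(618,281)=(618*31+281)%997=496 -> [496]
  root = 496 != target 614
Candidate A produces the target root.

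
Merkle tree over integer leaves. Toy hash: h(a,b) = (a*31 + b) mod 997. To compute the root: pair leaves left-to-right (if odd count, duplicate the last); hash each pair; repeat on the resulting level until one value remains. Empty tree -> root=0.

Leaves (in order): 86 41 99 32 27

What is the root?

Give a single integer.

L0: [86, 41, 99, 32, 27]
L1: h(86,41)=(86*31+41)%997=713 h(99,32)=(99*31+32)%997=110 h(27,27)=(27*31+27)%997=864 -> [713, 110, 864]
L2: h(713,110)=(713*31+110)%997=279 h(864,864)=(864*31+864)%997=729 -> [279, 729]
L3: h(279,729)=(279*31+729)%997=405 -> [405]

Answer: 405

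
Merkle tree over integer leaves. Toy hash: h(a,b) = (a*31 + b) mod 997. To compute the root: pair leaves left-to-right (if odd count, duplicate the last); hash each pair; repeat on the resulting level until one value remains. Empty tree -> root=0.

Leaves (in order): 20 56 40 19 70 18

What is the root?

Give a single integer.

Answer: 961

Derivation:
L0: [20, 56, 40, 19, 70, 18]
L1: h(20,56)=(20*31+56)%997=676 h(40,19)=(40*31+19)%997=262 h(70,18)=(70*31+18)%997=194 -> [676, 262, 194]
L2: h(676,262)=(676*31+262)%997=281 h(194,194)=(194*31+194)%997=226 -> [281, 226]
L3: h(281,226)=(281*31+226)%997=961 -> [961]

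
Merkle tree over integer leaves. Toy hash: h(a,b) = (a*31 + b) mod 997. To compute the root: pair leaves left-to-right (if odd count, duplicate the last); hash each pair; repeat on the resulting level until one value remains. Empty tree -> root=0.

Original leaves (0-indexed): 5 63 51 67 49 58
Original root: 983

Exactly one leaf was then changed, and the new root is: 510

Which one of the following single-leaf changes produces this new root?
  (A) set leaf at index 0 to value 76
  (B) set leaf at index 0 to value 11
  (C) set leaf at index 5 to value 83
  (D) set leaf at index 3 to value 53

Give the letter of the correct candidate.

Answer: A

Derivation:
Original leaves: [5, 63, 51, 67, 49, 58]
Target new root: 510
Try each candidate change and compute the resulting root:
Candidate A: set leaf[0] = 76 -> leaves = [76, 63, 51, 67, 49, 58]
  L0: [76, 63, 51, 67, 49, 58]
  L1: h(76,63)=(76*31+63)%997=425 h(51,67)=(51*31+67)%997=651 h(49,58)=(49*31+58)%997=580 -> [425, 651, 580]
  L2: h(425,651)=(425*31+651)%997=865 h(580,580)=(580*31+580)%997=614 -> [865, 614]
  L3: h(865,614)=(865*31+614)%997=510 -> [510]
  root = 510 == target 510  ** MATCH **
Candidate B: set leaf[0] = 11 -> leaves = [11, 63, 51, 67, 49, 58]
  L0: [11, 63, 51, 67, 49, 58]
  L1: h(11,63)=(11*31+63)%997=404 h(51,67)=(51*31+67)%997=651 h(49,58)=(49*31+58)%997=580 -> [404, 651, 580]
  L2: h(404,651)=(404*31+651)%997=214 h(580,580)=(580*31+580)%997=614 -> [214, 614]
  L3: h(214,614)=(214*31+614)%997=269 -> [269]
  root = 269 != target 510
Candidate C: set leaf[5] = 83 -> leaves = [5, 63, 51, 67, 49, 83]
  L0: [5, 63, 51, 67, 49, 83]
  L1: h(5,63)=(5*31+63)%997=218 h(51,67)=(51*31+67)%997=651 h(49,83)=(49*31+83)%997=605 -> [218, 651, 605]
  L2: h(218,651)=(218*31+651)%997=430 h(605,605)=(605*31+605)%997=417 -> [430, 417]
  L3: h(430,417)=(430*31+417)%997=786 -> [786]
  root = 786 != target 510
Candidate D: set leaf[3] = 53 -> leaves = [5, 63, 51, 53, 49, 58]
  L0: [5, 63, 51, 53, 49, 58]
  L1: h(5,63)=(5*31+63)%997=218 h(51,53)=(51*31+53)%997=637 h(49,58)=(49*31+58)%997=580 -> [218, 637, 580]
  L2: h(218,637)=(218*31+637)%997=416 h(580,580)=(580*31+580)%997=614 -> [416, 614]
  L3: h(416,614)=(416*31+614)%997=549 -> [549]
  root = 549 != target 510
Candidate A produces the target root.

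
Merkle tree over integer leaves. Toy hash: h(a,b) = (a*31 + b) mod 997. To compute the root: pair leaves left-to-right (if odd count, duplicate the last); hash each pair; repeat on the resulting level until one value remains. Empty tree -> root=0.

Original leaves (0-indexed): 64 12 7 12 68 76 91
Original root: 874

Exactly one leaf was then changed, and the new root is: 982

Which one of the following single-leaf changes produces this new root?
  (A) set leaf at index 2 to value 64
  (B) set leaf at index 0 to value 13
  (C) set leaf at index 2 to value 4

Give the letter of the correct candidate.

Answer: C

Derivation:
Original leaves: [64, 12, 7, 12, 68, 76, 91]
Target new root: 982
Try each candidate change and compute the resulting root:
Candidate A: set leaf[2] = 64 -> leaves = [64, 12, 64, 12, 68, 76, 91]
  L0: [64, 12, 64, 12, 68, 76, 91]
  L1: h(64,12)=(64*31+12)%997=2 h(64,12)=(64*31+12)%997=2 h(68,76)=(68*31+76)%997=190 h(91,91)=(91*31+91)%997=918 -> [2, 2, 190, 918]
  L2: h(2,2)=(2*31+2)%997=64 h(190,918)=(190*31+918)%997=826 -> [64, 826]
  L3: h(64,826)=(64*31+826)%997=816 -> [816]
  root = 816 != target 982
Candidate B: set leaf[0] = 13 -> leaves = [13, 12, 7, 12, 68, 76, 91]
  L0: [13, 12, 7, 12, 68, 76, 91]
  L1: h(13,12)=(13*31+12)%997=415 h(7,12)=(7*31+12)%997=229 h(68,76)=(68*31+76)%997=190 h(91,91)=(91*31+91)%997=918 -> [415, 229, 190, 918]
  L2: h(415,229)=(415*31+229)%997=133 h(190,918)=(190*31+918)%997=826 -> [133, 826]
  L3: h(133,826)=(133*31+826)%997=961 -> [961]
  root = 961 != target 982
Candidate C: set leaf[2] = 4 -> leaves = [64, 12, 4, 12, 68, 76, 91]
  L0: [64, 12, 4, 12, 68, 76, 91]
  L1: h(64,12)=(64*31+12)%997=2 h(4,12)=(4*31+12)%997=136 h(68,76)=(68*31+76)%997=190 h(91,91)=(91*31+91)%997=918 -> [2, 136, 190, 918]
  L2: h(2,136)=(2*31+136)%997=198 h(190,918)=(190*31+918)%997=826 -> [198, 826]
  L3: h(198,826)=(198*31+826)%997=982 -> [982]
  root = 982 == target 982  ** MATCH **
Candidate C produces the target root.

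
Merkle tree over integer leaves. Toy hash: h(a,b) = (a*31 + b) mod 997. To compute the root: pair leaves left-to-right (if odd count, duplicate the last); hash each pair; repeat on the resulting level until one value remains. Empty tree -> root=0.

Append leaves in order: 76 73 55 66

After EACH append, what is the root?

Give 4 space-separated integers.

Answer: 76 435 290 301

Derivation:
After append 76 (leaves=[76]):
  L0: [76]
  root=76
After append 73 (leaves=[76, 73]):
  L0: [76, 73]
  L1: h(76,73)=(76*31+73)%997=435 -> [435]
  root=435
After append 55 (leaves=[76, 73, 55]):
  L0: [76, 73, 55]
  L1: h(76,73)=(76*31+73)%997=435 h(55,55)=(55*31+55)%997=763 -> [435, 763]
  L2: h(435,763)=(435*31+763)%997=290 -> [290]
  root=290
After append 66 (leaves=[76, 73, 55, 66]):
  L0: [76, 73, 55, 66]
  L1: h(76,73)=(76*31+73)%997=435 h(55,66)=(55*31+66)%997=774 -> [435, 774]
  L2: h(435,774)=(435*31+774)%997=301 -> [301]
  root=301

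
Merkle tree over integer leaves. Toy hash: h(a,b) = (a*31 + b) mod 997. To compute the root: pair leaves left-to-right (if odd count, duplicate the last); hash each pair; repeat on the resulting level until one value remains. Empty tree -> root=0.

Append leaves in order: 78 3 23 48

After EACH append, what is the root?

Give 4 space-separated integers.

After append 78 (leaves=[78]):
  L0: [78]
  root=78
After append 3 (leaves=[78, 3]):
  L0: [78, 3]
  L1: h(78,3)=(78*31+3)%997=427 -> [427]
  root=427
After append 23 (leaves=[78, 3, 23]):
  L0: [78, 3, 23]
  L1: h(78,3)=(78*31+3)%997=427 h(23,23)=(23*31+23)%997=736 -> [427, 736]
  L2: h(427,736)=(427*31+736)%997=15 -> [15]
  root=15
After append 48 (leaves=[78, 3, 23, 48]):
  L0: [78, 3, 23, 48]
  L1: h(78,3)=(78*31+3)%997=427 h(23,48)=(23*31+48)%997=761 -> [427, 761]
  L2: h(427,761)=(427*31+761)%997=40 -> [40]
  root=40

Answer: 78 427 15 40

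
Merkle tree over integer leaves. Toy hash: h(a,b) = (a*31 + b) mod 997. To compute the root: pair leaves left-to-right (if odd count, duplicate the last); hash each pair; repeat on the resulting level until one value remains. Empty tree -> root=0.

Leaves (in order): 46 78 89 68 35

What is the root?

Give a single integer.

L0: [46, 78, 89, 68, 35]
L1: h(46,78)=(46*31+78)%997=507 h(89,68)=(89*31+68)%997=833 h(35,35)=(35*31+35)%997=123 -> [507, 833, 123]
L2: h(507,833)=(507*31+833)%997=598 h(123,123)=(123*31+123)%997=945 -> [598, 945]
L3: h(598,945)=(598*31+945)%997=540 -> [540]

Answer: 540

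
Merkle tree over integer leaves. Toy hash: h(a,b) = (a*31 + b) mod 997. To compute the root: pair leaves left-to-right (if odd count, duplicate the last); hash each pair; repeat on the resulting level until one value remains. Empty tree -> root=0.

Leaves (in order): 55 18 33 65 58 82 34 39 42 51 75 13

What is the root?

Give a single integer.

L0: [55, 18, 33, 65, 58, 82, 34, 39, 42, 51, 75, 13]
L1: h(55,18)=(55*31+18)%997=726 h(33,65)=(33*31+65)%997=91 h(58,82)=(58*31+82)%997=883 h(34,39)=(34*31+39)%997=96 h(42,51)=(42*31+51)%997=356 h(75,13)=(75*31+13)%997=344 -> [726, 91, 883, 96, 356, 344]
L2: h(726,91)=(726*31+91)%997=663 h(883,96)=(883*31+96)%997=550 h(356,344)=(356*31+344)%997=413 -> [663, 550, 413]
L3: h(663,550)=(663*31+550)%997=166 h(413,413)=(413*31+413)%997=255 -> [166, 255]
L4: h(166,255)=(166*31+255)%997=416 -> [416]

Answer: 416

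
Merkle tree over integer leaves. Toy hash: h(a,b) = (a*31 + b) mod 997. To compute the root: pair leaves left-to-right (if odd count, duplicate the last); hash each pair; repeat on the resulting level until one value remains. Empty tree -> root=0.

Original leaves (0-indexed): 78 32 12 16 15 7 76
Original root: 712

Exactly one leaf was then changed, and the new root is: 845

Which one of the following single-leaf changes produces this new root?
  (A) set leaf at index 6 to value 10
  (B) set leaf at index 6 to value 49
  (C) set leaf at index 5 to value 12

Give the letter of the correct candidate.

Original leaves: [78, 32, 12, 16, 15, 7, 76]
Target new root: 845
Try each candidate change and compute the resulting root:
Candidate A: set leaf[6] = 10 -> leaves = [78, 32, 12, 16, 15, 7, 10]
  L0: [78, 32, 12, 16, 15, 7, 10]
  L1: h(78,32)=(78*31+32)%997=456 h(12,16)=(12*31+16)%997=388 h(15,7)=(15*31+7)%997=472 h(10,10)=(10*31+10)%997=320 -> [456, 388, 472, 320]
  L2: h(456,388)=(456*31+388)%997=566 h(472,320)=(472*31+320)%997=994 -> [566, 994]
  L3: h(566,994)=(566*31+994)%997=594 -> [594]
  root = 594 != target 845
Candidate B: set leaf[6] = 49 -> leaves = [78, 32, 12, 16, 15, 7, 49]
  L0: [78, 32, 12, 16, 15, 7, 49]
  L1: h(78,32)=(78*31+32)%997=456 h(12,16)=(12*31+16)%997=388 h(15,7)=(15*31+7)%997=472 h(49,49)=(49*31+49)%997=571 -> [456, 388, 472, 571]
  L2: h(456,388)=(456*31+388)%997=566 h(472,571)=(472*31+571)%997=248 -> [566, 248]
  L3: h(566,248)=(566*31+248)%997=845 -> [845]
  root = 845 == target 845  ** MATCH **
Candidate C: set leaf[5] = 12 -> leaves = [78, 32, 12, 16, 15, 12, 76]
  L0: [78, 32, 12, 16, 15, 12, 76]
  L1: h(78,32)=(78*31+32)%997=456 h(12,16)=(12*31+16)%997=388 h(15,12)=(15*31+12)%997=477 h(76,76)=(76*31+76)%997=438 -> [456, 388, 477, 438]
  L2: h(456,388)=(456*31+388)%997=566 h(477,438)=(477*31+438)%997=270 -> [566, 270]
  L3: h(566,270)=(566*31+270)%997=867 -> [867]
  root = 867 != target 845
Candidate B produces the target root.

Answer: B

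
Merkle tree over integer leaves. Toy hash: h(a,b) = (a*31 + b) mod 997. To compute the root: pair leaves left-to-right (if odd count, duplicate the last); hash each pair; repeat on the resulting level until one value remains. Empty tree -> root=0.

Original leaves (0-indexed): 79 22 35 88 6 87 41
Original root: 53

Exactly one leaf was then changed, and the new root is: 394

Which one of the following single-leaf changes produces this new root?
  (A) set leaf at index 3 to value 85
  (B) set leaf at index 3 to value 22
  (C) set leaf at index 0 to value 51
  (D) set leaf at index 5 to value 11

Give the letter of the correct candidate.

Answer: C

Derivation:
Original leaves: [79, 22, 35, 88, 6, 87, 41]
Target new root: 394
Try each candidate change and compute the resulting root:
Candidate A: set leaf[3] = 85 -> leaves = [79, 22, 35, 85, 6, 87, 41]
  L0: [79, 22, 35, 85, 6, 87, 41]
  L1: h(79,22)=(79*31+22)%997=477 h(35,85)=(35*31+85)%997=173 h(6,87)=(6*31+87)%997=273 h(41,41)=(41*31+41)%997=315 -> [477, 173, 273, 315]
  L2: h(477,173)=(477*31+173)%997=5 h(273,315)=(273*31+315)%997=802 -> [5, 802]
  L3: h(5,802)=(5*31+802)%997=957 -> [957]
  root = 957 != target 394
Candidate B: set leaf[3] = 22 -> leaves = [79, 22, 35, 22, 6, 87, 41]
  L0: [79, 22, 35, 22, 6, 87, 41]
  L1: h(79,22)=(79*31+22)%997=477 h(35,22)=(35*31+22)%997=110 h(6,87)=(6*31+87)%997=273 h(41,41)=(41*31+41)%997=315 -> [477, 110, 273, 315]
  L2: h(477,110)=(477*31+110)%997=939 h(273,315)=(273*31+315)%997=802 -> [939, 802]
  L3: h(939,802)=(939*31+802)%997=1 -> [1]
  root = 1 != target 394
Candidate C: set leaf[0] = 51 -> leaves = [51, 22, 35, 88, 6, 87, 41]
  L0: [51, 22, 35, 88, 6, 87, 41]
  L1: h(51,22)=(51*31+22)%997=606 h(35,88)=(35*31+88)%997=176 h(6,87)=(6*31+87)%997=273 h(41,41)=(41*31+41)%997=315 -> [606, 176, 273, 315]
  L2: h(606,176)=(606*31+176)%997=19 h(273,315)=(273*31+315)%997=802 -> [19, 802]
  L3: h(19,802)=(19*31+802)%997=394 -> [394]
  root = 394 == target 394  ** MATCH **
Candidate D: set leaf[5] = 11 -> leaves = [79, 22, 35, 88, 6, 11, 41]
  L0: [79, 22, 35, 88, 6, 11, 41]
  L1: h(79,22)=(79*31+22)%997=477 h(35,88)=(35*31+88)%997=176 h(6,11)=(6*31+11)%997=197 h(41,41)=(41*31+41)%997=315 -> [477, 176, 197, 315]
  L2: h(477,176)=(477*31+176)%997=8 h(197,315)=(197*31+315)%997=440 -> [8, 440]
  L3: h(8,440)=(8*31+440)%997=688 -> [688]
  root = 688 != target 394
Candidate C produces the target root.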